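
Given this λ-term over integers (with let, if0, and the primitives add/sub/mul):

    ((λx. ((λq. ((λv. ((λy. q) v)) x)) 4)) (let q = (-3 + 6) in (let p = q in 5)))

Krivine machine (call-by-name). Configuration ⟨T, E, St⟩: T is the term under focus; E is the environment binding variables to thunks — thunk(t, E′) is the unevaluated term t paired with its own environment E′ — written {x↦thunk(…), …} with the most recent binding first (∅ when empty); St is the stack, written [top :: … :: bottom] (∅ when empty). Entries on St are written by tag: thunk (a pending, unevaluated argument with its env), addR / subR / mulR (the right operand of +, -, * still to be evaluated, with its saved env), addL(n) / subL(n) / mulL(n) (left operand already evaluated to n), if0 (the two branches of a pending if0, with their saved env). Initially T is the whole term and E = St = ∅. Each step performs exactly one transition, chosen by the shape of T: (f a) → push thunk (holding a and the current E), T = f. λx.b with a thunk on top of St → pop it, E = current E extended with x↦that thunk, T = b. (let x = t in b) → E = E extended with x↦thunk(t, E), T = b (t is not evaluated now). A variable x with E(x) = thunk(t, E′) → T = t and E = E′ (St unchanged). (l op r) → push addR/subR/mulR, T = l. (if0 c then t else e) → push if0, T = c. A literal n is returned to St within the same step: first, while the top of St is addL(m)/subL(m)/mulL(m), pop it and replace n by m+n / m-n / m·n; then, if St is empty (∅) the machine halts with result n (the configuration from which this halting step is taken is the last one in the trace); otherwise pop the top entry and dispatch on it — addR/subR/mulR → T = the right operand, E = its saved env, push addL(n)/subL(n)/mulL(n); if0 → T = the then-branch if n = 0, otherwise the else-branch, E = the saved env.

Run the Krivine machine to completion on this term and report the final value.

Answer: 4

Derivation:
step 0: [T=((λx. ((λq. ((λv. ((λy. q) v)) x)) 4)) (let q = (-3 + 6) in (let p = q in 5))) | E=∅ | St=∅]
step 1: [T=(λx. ((λq. ((λv. ((λy. q) v)) x)) 4)) | E=∅ | St=[thunk]]
step 2: [T=((λq. ((λv. ((λy. q) v)) x)) 4) | E={x↦thunk((let q = (-3 + 6) in (let p = q in 5)), ∅)} | St=∅]
step 3: [T=(λq. ((λv. ((λy. q) v)) x)) | E={x↦thunk((let q = (-3 + 6) in (let p = q in 5)), ∅)} | St=[thunk]]
step 4: [T=((λv. ((λy. q) v)) x) | E={q↦thunk(4, {x↦thunk((let q = (-3 + 6) in (let p = q in 5)), ∅)}), x↦thunk((let q = (-3 + 6) in (let p = q in 5)), ∅)} | St=∅]
step 5: [T=(λv. ((λy. q) v)) | E={q↦thunk(4, {x↦thunk((let q = (-3 + 6) in (let p = q in 5)), ∅)}), x↦thunk((let q = (-3 + 6) in (let p = q in 5)), ∅)} | St=[thunk]]
step 6: [T=((λy. q) v) | E={v↦thunk(x, {q↦thunk(4, {x↦thunk((let q = (-3 + 6) in (let p = q in 5)), ∅)}), x↦thunk((let q = (-3 + 6) in (let p = q in 5)), ∅)}), q↦thunk(4, {x↦thunk((let q = (-3 + 6) in (let p = q in 5)), ∅)}), x↦thunk((let q = (-3 + 6) in (let p = q in 5)), ∅)} | St=∅]
step 7: [T=(λy. q) | E={v↦thunk(x, {q↦thunk(4, {x↦thunk((let q = (-3 + 6) in (let p = q in 5)), ∅)}), x↦thunk((let q = (-3 + 6) in (let p = q in 5)), ∅)}), q↦thunk(4, {x↦thunk((let q = (-3 + 6) in (let p = q in 5)), ∅)}), x↦thunk((let q = (-3 + 6) in (let p = q in 5)), ∅)} | St=[thunk]]
step 8: [T=q | E={y↦thunk(v, {v↦thunk(x, {q↦thunk(4, {x↦thunk((let q = (-3 + 6) in (let p = q in 5)), ∅)}), x↦thunk((let q = (-3 + 6) in (let p = q in 5)), ∅)}), q↦thunk(4, {x↦thunk((let q = (-3 + 6) in (let p = q in 5)), ∅)}), x↦thunk((let q = (-3 + 6) in (let p = q in 5)), ∅)}), v↦thunk(x, {q↦thunk(4, {x↦thunk((let q = (-3 + 6) in (let p = q in 5)), ∅)}), x↦thunk((let q = (-3 + 6) in (let p = q in 5)), ∅)}), q↦thunk(4, {x↦thunk((let q = (-3 + 6) in (let p = q in 5)), ∅)}), x↦thunk((let q = (-3 + 6) in (let p = q in 5)), ∅)} | St=∅]
step 9: [T=4 | E={x↦thunk((let q = (-3 + 6) in (let p = q in 5)), ∅)} | St=∅]
→ final value 4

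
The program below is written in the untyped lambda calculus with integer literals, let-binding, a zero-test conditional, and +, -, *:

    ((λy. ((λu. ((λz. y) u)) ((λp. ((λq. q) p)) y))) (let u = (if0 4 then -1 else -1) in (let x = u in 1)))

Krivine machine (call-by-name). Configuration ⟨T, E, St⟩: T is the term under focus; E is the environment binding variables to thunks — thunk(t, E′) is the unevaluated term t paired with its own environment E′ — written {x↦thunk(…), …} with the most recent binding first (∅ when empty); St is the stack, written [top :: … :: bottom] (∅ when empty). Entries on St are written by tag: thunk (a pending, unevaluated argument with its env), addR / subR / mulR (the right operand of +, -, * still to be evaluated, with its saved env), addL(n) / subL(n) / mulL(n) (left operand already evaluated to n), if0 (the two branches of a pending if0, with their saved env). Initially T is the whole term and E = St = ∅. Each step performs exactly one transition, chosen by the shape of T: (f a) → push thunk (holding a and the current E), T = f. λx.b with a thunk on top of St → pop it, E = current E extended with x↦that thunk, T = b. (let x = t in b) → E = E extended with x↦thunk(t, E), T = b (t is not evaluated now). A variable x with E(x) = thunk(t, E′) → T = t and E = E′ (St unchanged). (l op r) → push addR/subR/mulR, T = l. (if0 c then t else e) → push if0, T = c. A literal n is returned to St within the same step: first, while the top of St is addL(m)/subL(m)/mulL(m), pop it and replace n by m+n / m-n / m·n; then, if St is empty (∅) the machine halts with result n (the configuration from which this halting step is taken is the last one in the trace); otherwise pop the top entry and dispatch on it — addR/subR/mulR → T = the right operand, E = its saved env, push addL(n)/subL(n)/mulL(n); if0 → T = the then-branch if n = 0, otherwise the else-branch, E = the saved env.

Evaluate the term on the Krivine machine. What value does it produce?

Answer: 1

Machine steps:
[0] <T=((λy. ((λu. ((λz. y) u)) ((λp. ((λq. q) p)) y))) (let u = (if0 4 then -1 else -1) in (let x = u in 1))), E=∅, St=∅>
[1] <T=(λy. ((λu. ((λz. y) u)) ((λp. ((λq. q) p)) y))), E=∅, St=[thunk]>
[2] <T=((λu. ((λz. y) u)) ((λp. ((λq. q) p)) y)), E={y↦thunk((let u = (if0 4 then -1 else -1) in (let x = u in 1)), ∅)}, St=∅>
[3] <T=(λu. ((λz. y) u)), E={y↦thunk((let u = (if0 4 then -1 else -1) in (let x = u in 1)), ∅)}, St=[thunk]>
[4] <T=((λz. y) u), E={u↦thunk(((λp. ((λq. q) p)) y), {y↦thunk((let u = (if0 4 then -1 else -1) in (let x = u in 1)), ∅)}), y↦thunk((let u = (if0 4 then -1 else -1) in (let x = u in 1)), ∅)}, St=∅>
[5] <T=(λz. y), E={u↦thunk(((λp. ((λq. q) p)) y), {y↦thunk((let u = (if0 4 then -1 else -1) in (let x = u in 1)), ∅)}), y↦thunk((let u = (if0 4 then -1 else -1) in (let x = u in 1)), ∅)}, St=[thunk]>
[6] <T=y, E={z↦thunk(u, {u↦thunk(((λp. ((λq. q) p)) y), {y↦thunk((let u = (if0 4 then -1 else -1) in (let x = u in 1)), ∅)}), y↦thunk((let u = (if0 4 then -1 else -1) in (let x = u in 1)), ∅)}), u↦thunk(((λp. ((λq. q) p)) y), {y↦thunk((let u = (if0 4 then -1 else -1) in (let x = u in 1)), ∅)}), y↦thunk((let u = (if0 4 then -1 else -1) in (let x = u in 1)), ∅)}, St=∅>
[7] <T=(let u = (if0 4 then -1 else -1) in (let x = u in 1)), E=∅, St=∅>
[8] <T=(let x = u in 1), E={u↦thunk((if0 4 then -1 else -1), ∅)}, St=∅>
[9] <T=1, E={x↦thunk(u, {u↦thunk((if0 4 then -1 else -1), ∅)}), u↦thunk((if0 4 then -1 else -1), ∅)}, St=∅>
→ final value 1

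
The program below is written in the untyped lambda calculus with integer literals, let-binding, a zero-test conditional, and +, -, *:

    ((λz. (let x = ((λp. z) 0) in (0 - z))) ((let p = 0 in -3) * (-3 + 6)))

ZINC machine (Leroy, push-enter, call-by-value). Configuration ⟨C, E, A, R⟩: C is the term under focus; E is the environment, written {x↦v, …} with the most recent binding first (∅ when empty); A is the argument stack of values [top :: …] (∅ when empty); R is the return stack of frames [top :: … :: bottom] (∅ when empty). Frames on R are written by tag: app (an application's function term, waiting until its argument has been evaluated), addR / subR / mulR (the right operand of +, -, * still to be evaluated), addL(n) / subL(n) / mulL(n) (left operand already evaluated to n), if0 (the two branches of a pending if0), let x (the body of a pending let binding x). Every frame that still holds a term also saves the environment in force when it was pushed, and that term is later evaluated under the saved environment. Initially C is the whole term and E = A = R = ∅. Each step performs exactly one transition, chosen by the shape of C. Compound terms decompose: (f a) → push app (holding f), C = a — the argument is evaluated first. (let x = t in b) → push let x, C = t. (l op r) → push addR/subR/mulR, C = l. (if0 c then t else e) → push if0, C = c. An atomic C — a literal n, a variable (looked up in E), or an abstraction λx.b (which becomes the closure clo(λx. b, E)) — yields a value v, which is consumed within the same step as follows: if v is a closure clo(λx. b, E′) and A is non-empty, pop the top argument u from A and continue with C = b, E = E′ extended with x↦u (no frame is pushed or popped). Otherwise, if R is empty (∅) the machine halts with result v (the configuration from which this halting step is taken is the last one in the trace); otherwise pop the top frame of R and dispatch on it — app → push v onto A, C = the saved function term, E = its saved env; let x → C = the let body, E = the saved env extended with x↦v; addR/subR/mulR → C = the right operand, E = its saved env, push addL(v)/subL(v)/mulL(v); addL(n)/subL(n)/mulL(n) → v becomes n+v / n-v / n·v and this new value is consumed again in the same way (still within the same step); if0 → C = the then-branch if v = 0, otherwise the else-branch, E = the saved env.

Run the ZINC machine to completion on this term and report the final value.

Answer: 9

Execution trace:
0. <C=((λz. (let x = ((λp. z) 0) in (0 - z))) ((let p = 0 in -3) * (-3 + 6))), E=∅, A=∅, R=∅>
1. <C=((let p = 0 in -3) * (-3 + 6)), E=∅, A=∅, R=[app]>
2. <C=(let p = 0 in -3), E=∅, A=∅, R=[mulR :: app]>
3. <C=0, E=∅, A=∅, R=[let p :: mulR :: app]>
4. <C=-3, E={p↦0}, A=∅, R=[mulR :: app]>
5. <C=(-3 + 6), E=∅, A=∅, R=[mulL(-3) :: app]>
6. <C=-3, E=∅, A=∅, R=[addR :: mulL(-3) :: app]>
7. <C=6, E=∅, A=∅, R=[addL(-3) :: mulL(-3) :: app]>
8. <C=(λz. (let x = ((λp. z) 0) in (0 - z))), E=∅, A=[-9], R=∅>
9. <C=(let x = ((λp. z) 0) in (0 - z)), E={z↦-9}, A=∅, R=∅>
10. <C=((λp. z) 0), E={z↦-9}, A=∅, R=[let x]>
11. <C=0, E={z↦-9}, A=∅, R=[app :: let x]>
12. <C=(λp. z), E={z↦-9}, A=[0], R=[let x]>
13. <C=z, E={p↦0, z↦-9}, A=∅, R=[let x]>
14. <C=(0 - z), E={x↦-9, z↦-9}, A=∅, R=∅>
15. <C=0, E={x↦-9, z↦-9}, A=∅, R=[subR]>
16. <C=z, E={x↦-9, z↦-9}, A=∅, R=[subL(0)]>
→ final value 9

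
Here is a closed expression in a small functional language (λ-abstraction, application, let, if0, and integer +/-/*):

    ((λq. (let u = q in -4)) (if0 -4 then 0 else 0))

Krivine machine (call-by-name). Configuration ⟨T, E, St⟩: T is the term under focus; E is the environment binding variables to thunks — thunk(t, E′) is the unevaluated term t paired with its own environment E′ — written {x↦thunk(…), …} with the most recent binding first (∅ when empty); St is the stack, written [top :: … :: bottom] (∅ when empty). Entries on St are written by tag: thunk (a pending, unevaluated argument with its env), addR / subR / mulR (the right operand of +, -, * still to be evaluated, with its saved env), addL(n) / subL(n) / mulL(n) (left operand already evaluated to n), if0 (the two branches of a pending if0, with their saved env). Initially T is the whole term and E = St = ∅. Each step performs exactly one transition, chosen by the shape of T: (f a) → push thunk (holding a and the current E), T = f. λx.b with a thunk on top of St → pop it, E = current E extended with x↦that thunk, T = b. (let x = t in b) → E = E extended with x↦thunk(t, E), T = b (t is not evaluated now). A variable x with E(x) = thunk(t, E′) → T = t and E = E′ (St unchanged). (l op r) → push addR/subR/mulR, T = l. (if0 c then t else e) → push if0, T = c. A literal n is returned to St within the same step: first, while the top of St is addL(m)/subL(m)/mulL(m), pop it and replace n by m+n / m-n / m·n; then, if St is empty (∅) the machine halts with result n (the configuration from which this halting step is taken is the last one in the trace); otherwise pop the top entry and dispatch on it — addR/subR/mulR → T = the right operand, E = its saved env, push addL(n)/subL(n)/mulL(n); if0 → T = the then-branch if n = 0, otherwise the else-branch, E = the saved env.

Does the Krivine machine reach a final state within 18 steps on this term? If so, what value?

Answer: -4

Derivation:
t=0: <T=((λq. (let u = q in -4)) (if0 -4 then 0 else 0)), E=∅, St=∅>
t=1: <T=(λq. (let u = q in -4)), E=∅, St=[thunk]>
t=2: <T=(let u = q in -4), E={q↦thunk((if0 -4 then 0 else 0), ∅)}, St=∅>
t=3: <T=-4, E={u↦thunk(q, {q↦thunk((if0 -4 then 0 else 0), ∅)}), q↦thunk((if0 -4 then 0 else 0), ∅)}, St=∅>
→ final value -4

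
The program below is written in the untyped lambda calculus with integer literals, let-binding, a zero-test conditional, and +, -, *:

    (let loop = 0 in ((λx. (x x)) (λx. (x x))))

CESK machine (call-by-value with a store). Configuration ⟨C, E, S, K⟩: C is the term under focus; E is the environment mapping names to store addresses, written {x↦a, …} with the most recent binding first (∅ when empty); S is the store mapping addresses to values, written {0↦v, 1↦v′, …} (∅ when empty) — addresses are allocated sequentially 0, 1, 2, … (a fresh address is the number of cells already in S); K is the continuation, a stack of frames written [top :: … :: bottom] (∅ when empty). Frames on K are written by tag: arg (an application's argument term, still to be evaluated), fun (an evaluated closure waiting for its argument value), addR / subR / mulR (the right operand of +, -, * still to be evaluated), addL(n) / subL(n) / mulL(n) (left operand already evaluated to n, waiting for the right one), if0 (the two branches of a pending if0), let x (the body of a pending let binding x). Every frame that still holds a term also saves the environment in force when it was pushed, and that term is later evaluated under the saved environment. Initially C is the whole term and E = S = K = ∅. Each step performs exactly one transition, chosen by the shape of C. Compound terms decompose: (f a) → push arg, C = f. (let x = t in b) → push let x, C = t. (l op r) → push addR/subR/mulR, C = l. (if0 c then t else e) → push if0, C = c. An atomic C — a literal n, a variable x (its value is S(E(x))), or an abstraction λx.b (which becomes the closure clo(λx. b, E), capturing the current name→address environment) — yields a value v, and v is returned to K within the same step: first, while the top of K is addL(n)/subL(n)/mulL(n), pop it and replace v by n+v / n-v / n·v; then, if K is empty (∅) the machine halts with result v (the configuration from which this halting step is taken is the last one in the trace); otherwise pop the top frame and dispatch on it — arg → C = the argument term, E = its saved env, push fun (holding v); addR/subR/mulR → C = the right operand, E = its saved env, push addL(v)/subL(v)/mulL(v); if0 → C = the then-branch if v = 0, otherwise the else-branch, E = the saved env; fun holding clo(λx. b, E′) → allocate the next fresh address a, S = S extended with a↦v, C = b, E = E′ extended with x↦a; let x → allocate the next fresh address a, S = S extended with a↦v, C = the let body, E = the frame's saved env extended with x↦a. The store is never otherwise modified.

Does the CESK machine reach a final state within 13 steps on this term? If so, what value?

t=0: ⟨C=(let loop = 0 in ((λx. (x x)) (λx. (x x)))); E=∅; S=∅; K=∅⟩
t=1: ⟨C=0; E=∅; S=∅; K=[let loop]⟩
t=2: ⟨C=((λx. (x x)) (λx. (x x))); E={loop↦0}; S={0↦0}; K=∅⟩
t=3: ⟨C=(λx. (x x)); E={loop↦0}; S={0↦0}; K=[arg]⟩
t=4: ⟨C=(λx. (x x)); E={loop↦0}; S={0↦0}; K=[fun]⟩
t=5: ⟨C=(x x); E={x↦1, loop↦0}; S={0↦0, 1↦clo(λx. (x x), {loop↦0})}; K=∅⟩
t=6: ⟨C=x; E={x↦1, loop↦0}; S={0↦0, 1↦clo(λx. (x x), {loop↦0})}; K=[arg]⟩
t=7: ⟨C=x; E={x↦1, loop↦0}; S={0↦0, 1↦clo(λx. (x x), {loop↦0})}; K=[fun]⟩
t=8: ⟨C=(x x); E={x↦2, loop↦0}; S={0↦0, 1↦clo(λx. (x x), {loop↦0}), 2↦clo(λx. (x x), {loop↦0})}; K=∅⟩
t=9: ⟨C=x; E={x↦2, loop↦0}; S={0↦0, 1↦clo(λx. (x x), {loop↦0}), 2↦clo(λx. (x x), {loop↦0})}; K=[arg]⟩
t=10: ⟨C=x; E={x↦2, loop↦0}; S={0↦0, 1↦clo(λx. (x x), {loop↦0}), 2↦clo(λx. (x x), {loop↦0})}; K=[fun]⟩
t=11: ⟨C=(x x); E={x↦3, loop↦0}; S={0↦0, 1↦clo(λx. (x x), {loop↦0}), 2↦clo(λx. (x x), {loop↦0}), 3↦clo(λx. (x x), {loop↦0})}; K=∅⟩
t=12: ⟨C=x; E={x↦3, loop↦0}; S={0↦0, 1↦clo(λx. (x x), {loop↦0}), 2↦clo(λx. (x x), {loop↦0}), 3↦clo(λx. (x x), {loop↦0})}; K=[arg]⟩
t=13: ⟨C=x; E={x↦3, loop↦0}; S={0↦0, 1↦clo(λx. (x x), {loop↦0}), 2↦clo(λx. (x x), {loop↦0}), 3↦clo(λx. (x x), {loop↦0})}; K=[fun]⟩
→ 13 transitions taken and the configuration is still not final: no result within 13 steps

Answer: DIVERGES (no final state within 13 steps)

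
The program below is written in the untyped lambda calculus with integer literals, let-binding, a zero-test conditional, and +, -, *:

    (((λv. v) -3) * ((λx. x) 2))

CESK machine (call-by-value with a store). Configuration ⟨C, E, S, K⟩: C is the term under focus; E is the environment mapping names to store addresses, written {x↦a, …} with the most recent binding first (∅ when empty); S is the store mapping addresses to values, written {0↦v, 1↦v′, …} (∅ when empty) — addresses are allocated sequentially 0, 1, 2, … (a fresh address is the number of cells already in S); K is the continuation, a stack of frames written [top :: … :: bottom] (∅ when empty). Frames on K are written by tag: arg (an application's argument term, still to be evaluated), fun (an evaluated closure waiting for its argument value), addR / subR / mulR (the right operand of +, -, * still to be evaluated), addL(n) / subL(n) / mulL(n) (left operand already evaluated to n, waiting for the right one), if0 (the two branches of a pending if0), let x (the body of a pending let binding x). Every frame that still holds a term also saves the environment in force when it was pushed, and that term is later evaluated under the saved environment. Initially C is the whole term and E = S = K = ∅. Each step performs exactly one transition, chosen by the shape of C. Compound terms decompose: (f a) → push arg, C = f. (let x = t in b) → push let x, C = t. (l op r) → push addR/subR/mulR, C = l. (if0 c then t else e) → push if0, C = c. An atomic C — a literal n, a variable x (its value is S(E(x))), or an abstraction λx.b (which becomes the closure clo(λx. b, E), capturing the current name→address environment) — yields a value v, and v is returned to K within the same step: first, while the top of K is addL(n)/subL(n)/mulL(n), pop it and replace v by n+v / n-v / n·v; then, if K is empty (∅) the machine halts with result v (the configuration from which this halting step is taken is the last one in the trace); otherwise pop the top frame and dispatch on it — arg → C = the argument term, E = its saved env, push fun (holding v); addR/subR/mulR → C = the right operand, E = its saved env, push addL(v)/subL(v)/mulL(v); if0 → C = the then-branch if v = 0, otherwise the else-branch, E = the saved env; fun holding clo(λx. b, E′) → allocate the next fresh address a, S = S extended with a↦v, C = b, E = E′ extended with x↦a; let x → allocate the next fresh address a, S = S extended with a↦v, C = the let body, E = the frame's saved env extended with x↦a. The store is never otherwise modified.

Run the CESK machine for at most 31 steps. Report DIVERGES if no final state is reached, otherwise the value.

[0] ⟨C=(((λv. v) -3) * ((λx. x) 2)); E=∅; S=∅; K=∅⟩
[1] ⟨C=((λv. v) -3); E=∅; S=∅; K=[mulR]⟩
[2] ⟨C=(λv. v); E=∅; S=∅; K=[arg :: mulR]⟩
[3] ⟨C=-3; E=∅; S=∅; K=[fun :: mulR]⟩
[4] ⟨C=v; E={v↦0}; S={0↦-3}; K=[mulR]⟩
[5] ⟨C=((λx. x) 2); E=∅; S={0↦-3}; K=[mulL(-3)]⟩
[6] ⟨C=(λx. x); E=∅; S={0↦-3}; K=[arg :: mulL(-3)]⟩
[7] ⟨C=2; E=∅; S={0↦-3}; K=[fun :: mulL(-3)]⟩
[8] ⟨C=x; E={x↦1}; S={0↦-3, 1↦2}; K=[mulL(-3)]⟩
→ final value -6

Answer: -6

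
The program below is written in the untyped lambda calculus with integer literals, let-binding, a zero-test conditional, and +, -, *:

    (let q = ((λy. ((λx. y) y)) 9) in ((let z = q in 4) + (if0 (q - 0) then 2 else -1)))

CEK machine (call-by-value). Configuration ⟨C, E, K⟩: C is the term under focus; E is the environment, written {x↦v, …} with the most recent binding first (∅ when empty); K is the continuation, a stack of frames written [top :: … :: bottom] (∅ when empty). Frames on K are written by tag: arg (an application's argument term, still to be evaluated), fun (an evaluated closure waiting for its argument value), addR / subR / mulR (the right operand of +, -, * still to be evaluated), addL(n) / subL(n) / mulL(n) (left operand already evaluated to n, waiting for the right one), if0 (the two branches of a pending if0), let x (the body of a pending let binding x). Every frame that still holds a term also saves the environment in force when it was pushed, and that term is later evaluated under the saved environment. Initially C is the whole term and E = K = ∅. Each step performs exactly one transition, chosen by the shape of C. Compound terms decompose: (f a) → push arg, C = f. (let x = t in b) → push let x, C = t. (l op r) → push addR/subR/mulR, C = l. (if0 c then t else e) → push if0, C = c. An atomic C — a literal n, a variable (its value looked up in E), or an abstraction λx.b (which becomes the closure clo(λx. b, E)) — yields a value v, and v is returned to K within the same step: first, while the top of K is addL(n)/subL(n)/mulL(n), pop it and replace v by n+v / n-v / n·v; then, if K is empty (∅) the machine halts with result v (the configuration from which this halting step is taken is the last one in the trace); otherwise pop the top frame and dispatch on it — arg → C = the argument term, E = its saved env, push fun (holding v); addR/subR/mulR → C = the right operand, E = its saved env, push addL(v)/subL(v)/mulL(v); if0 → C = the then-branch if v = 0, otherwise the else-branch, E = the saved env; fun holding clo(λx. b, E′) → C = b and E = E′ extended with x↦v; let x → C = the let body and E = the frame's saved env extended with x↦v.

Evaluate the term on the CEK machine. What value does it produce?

0. ⟨C=(let q = ((λy. ((λx. y) y)) 9) in ((let z = q in 4) + (if0 (q - 0) then 2 else -1))); E=∅; K=∅⟩
1. ⟨C=((λy. ((λx. y) y)) 9); E=∅; K=[let q]⟩
2. ⟨C=(λy. ((λx. y) y)); E=∅; K=[arg :: let q]⟩
3. ⟨C=9; E=∅; K=[fun :: let q]⟩
4. ⟨C=((λx. y) y); E={y↦9}; K=[let q]⟩
5. ⟨C=(λx. y); E={y↦9}; K=[arg :: let q]⟩
6. ⟨C=y; E={y↦9}; K=[fun :: let q]⟩
7. ⟨C=y; E={x↦9, y↦9}; K=[let q]⟩
8. ⟨C=((let z = q in 4) + (if0 (q - 0) then 2 else -1)); E={q↦9}; K=∅⟩
9. ⟨C=(let z = q in 4); E={q↦9}; K=[addR]⟩
10. ⟨C=q; E={q↦9}; K=[let z :: addR]⟩
11. ⟨C=4; E={z↦9, q↦9}; K=[addR]⟩
12. ⟨C=(if0 (q - 0) then 2 else -1); E={q↦9}; K=[addL(4)]⟩
13. ⟨C=(q - 0); E={q↦9}; K=[if0 :: addL(4)]⟩
14. ⟨C=q; E={q↦9}; K=[subR :: if0 :: addL(4)]⟩
15. ⟨C=0; E={q↦9}; K=[subL(9) :: if0 :: addL(4)]⟩
16. ⟨C=-1; E={q↦9}; K=[addL(4)]⟩
→ final value 3

Answer: 3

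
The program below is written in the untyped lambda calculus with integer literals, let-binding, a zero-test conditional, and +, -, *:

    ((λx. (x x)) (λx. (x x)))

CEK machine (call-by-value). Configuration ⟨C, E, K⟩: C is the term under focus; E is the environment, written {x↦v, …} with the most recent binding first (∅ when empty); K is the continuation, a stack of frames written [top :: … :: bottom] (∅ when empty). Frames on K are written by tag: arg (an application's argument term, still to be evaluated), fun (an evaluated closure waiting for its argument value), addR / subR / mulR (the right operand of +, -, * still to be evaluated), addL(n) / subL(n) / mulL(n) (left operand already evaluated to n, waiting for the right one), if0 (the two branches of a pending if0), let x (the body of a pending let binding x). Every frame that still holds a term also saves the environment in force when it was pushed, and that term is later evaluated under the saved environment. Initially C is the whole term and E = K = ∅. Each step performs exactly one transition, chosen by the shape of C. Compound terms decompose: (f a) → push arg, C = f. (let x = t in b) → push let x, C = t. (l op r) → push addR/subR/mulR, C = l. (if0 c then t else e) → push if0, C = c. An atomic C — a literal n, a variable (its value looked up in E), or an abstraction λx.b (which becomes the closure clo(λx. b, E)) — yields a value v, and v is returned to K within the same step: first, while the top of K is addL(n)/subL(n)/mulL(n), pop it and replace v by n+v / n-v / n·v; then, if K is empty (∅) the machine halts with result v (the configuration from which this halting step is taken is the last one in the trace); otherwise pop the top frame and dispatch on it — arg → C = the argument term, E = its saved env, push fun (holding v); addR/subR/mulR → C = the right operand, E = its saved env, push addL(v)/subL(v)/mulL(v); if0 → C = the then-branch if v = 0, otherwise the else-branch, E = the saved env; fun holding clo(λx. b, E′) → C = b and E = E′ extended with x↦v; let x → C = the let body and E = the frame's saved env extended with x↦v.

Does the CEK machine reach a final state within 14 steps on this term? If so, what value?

Answer: DIVERGES (no final state within 14 steps)

Derivation:
step 0: [C=((λx. (x x)) (λx. (x x))) | E=∅ | K=∅]
step 1: [C=(λx. (x x)) | E=∅ | K=[arg]]
step 2: [C=(λx. (x x)) | E=∅ | K=[fun]]
step 3: [C=(x x) | E={x↦clo(λx. (x x), ∅)} | K=∅]
step 4: [C=x | E={x↦clo(λx. (x x), ∅)} | K=[arg]]
step 5: [C=x | E={x↦clo(λx. (x x), ∅)} | K=[fun]]
… configuration repeats with period 3 (steps 3–5 recur indefinitely) …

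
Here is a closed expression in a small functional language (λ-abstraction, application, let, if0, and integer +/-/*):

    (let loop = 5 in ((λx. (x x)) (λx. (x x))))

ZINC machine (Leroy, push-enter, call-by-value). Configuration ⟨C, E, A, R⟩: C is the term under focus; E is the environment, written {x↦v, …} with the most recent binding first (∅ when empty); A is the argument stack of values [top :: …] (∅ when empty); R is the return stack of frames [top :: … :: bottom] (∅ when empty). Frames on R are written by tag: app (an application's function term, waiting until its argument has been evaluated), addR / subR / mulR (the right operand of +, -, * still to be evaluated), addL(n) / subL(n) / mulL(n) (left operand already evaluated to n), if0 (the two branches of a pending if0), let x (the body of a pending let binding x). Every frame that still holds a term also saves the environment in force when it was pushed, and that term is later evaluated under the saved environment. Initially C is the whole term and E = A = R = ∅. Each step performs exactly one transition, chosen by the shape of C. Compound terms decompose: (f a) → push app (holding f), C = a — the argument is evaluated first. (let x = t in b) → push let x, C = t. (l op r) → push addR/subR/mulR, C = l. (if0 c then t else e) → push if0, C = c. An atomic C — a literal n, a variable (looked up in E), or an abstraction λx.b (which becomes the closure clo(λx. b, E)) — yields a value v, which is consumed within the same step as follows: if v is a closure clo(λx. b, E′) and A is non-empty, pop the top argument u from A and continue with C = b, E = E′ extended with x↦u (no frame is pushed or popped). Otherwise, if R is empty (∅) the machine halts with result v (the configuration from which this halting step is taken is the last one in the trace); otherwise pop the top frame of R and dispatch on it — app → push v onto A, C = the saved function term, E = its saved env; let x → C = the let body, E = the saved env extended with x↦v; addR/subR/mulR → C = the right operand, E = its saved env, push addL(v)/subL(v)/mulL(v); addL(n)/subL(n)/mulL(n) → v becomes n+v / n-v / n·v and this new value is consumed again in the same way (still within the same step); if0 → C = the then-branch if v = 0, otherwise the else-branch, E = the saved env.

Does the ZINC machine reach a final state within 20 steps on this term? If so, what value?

Answer: DIVERGES (no final state within 20 steps)

Execution trace:
step 0: ⟨C=(let loop = 5 in ((λx. (x x)) (λx. (x x)))); E=∅; A=∅; R=∅⟩
step 1: ⟨C=5; E=∅; A=∅; R=[let loop]⟩
step 2: ⟨C=((λx. (x x)) (λx. (x x))); E={loop↦5}; A=∅; R=∅⟩
step 3: ⟨C=(λx. (x x)); E={loop↦5}; A=∅; R=[app]⟩
step 4: ⟨C=(λx. (x x)); E={loop↦5}; A=[clo(λx. (x x), {loop↦5})]; R=∅⟩
step 5: ⟨C=(x x); E={x↦clo(λx. (x x), {loop↦5}), loop↦5}; A=∅; R=∅⟩
step 6: ⟨C=x; E={x↦clo(λx. (x x), {loop↦5}), loop↦5}; A=∅; R=[app]⟩
step 7: ⟨C=x; E={x↦clo(λx. (x x), {loop↦5}), loop↦5}; A=[clo(λx. (x x), {loop↦5})]; R=∅⟩
… configuration repeats with period 3 (steps 5–7 recur indefinitely) …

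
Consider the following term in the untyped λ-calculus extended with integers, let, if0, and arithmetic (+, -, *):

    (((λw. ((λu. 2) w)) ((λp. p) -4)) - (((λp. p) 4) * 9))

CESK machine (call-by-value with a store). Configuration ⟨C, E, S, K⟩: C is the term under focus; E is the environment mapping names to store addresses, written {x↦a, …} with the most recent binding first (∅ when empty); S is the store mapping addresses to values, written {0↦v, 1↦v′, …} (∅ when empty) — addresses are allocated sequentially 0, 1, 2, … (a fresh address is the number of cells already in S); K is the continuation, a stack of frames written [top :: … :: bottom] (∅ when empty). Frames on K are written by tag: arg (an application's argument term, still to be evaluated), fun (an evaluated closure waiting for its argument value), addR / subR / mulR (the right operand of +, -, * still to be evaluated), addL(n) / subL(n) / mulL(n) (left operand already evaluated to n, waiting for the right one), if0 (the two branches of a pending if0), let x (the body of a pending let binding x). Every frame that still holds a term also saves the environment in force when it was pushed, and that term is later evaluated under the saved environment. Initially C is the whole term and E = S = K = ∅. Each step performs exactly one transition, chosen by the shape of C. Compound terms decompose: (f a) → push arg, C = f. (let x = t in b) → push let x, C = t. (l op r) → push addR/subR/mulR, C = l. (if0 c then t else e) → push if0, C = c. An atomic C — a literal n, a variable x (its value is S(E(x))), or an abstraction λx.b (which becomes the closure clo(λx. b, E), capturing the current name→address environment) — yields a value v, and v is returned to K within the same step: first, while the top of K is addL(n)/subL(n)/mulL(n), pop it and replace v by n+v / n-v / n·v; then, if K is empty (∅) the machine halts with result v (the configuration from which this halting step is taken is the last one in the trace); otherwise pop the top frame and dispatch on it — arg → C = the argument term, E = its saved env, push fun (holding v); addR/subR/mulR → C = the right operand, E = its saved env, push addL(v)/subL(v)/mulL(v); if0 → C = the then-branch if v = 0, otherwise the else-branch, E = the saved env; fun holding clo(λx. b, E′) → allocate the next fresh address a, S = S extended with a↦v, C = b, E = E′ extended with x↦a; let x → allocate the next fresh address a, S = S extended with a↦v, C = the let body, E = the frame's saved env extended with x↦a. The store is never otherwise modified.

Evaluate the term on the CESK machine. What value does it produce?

Answer: -34

Execution trace:
0. ⟨C=(((λw. ((λu. 2) w)) ((λp. p) -4)) - (((λp. p) 4) * 9)); E=∅; S=∅; K=∅⟩
1. ⟨C=((λw. ((λu. 2) w)) ((λp. p) -4)); E=∅; S=∅; K=[subR]⟩
2. ⟨C=(λw. ((λu. 2) w)); E=∅; S=∅; K=[arg :: subR]⟩
3. ⟨C=((λp. p) -4); E=∅; S=∅; K=[fun :: subR]⟩
4. ⟨C=(λp. p); E=∅; S=∅; K=[arg :: fun :: subR]⟩
5. ⟨C=-4; E=∅; S=∅; K=[fun :: fun :: subR]⟩
6. ⟨C=p; E={p↦0}; S={0↦-4}; K=[fun :: subR]⟩
7. ⟨C=((λu. 2) w); E={w↦1}; S={0↦-4, 1↦-4}; K=[subR]⟩
8. ⟨C=(λu. 2); E={w↦1}; S={0↦-4, 1↦-4}; K=[arg :: subR]⟩
9. ⟨C=w; E={w↦1}; S={0↦-4, 1↦-4}; K=[fun :: subR]⟩
10. ⟨C=2; E={u↦2, w↦1}; S={0↦-4, 1↦-4, 2↦-4}; K=[subR]⟩
11. ⟨C=(((λp. p) 4) * 9); E=∅; S={0↦-4, 1↦-4, 2↦-4}; K=[subL(2)]⟩
12. ⟨C=((λp. p) 4); E=∅; S={0↦-4, 1↦-4, 2↦-4}; K=[mulR :: subL(2)]⟩
13. ⟨C=(λp. p); E=∅; S={0↦-4, 1↦-4, 2↦-4}; K=[arg :: mulR :: subL(2)]⟩
14. ⟨C=4; E=∅; S={0↦-4, 1↦-4, 2↦-4}; K=[fun :: mulR :: subL(2)]⟩
15. ⟨C=p; E={p↦3}; S={0↦-4, 1↦-4, 2↦-4, 3↦4}; K=[mulR :: subL(2)]⟩
16. ⟨C=9; E=∅; S={0↦-4, 1↦-4, 2↦-4, 3↦4}; K=[mulL(4) :: subL(2)]⟩
→ final value -34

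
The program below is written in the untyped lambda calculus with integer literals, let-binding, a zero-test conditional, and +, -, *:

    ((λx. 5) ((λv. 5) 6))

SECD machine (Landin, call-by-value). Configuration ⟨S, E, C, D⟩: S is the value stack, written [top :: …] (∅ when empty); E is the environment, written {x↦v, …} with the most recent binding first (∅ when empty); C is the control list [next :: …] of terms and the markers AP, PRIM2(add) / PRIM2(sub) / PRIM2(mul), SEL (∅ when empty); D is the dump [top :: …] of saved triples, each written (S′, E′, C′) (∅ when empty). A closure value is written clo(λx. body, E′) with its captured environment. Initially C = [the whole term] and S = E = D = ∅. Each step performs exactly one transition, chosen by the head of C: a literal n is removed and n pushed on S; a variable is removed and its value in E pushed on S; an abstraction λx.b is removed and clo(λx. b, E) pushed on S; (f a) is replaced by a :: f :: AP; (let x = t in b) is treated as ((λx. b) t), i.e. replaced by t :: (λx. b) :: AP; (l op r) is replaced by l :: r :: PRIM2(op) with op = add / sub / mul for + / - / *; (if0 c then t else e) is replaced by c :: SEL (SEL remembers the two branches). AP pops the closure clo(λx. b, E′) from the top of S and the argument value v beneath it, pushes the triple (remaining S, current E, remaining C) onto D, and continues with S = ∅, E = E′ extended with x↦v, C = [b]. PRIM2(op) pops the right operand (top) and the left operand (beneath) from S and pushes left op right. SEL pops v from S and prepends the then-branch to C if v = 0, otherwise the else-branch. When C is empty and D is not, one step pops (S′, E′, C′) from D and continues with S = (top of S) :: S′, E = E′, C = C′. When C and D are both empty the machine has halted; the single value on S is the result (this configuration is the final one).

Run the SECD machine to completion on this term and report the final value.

t=0: <S=∅, E=∅, C=[((λx. 5) ((λv. 5) 6))], D=∅>
t=1: <S=∅, E=∅, C=[((λv. 5) 6) :: (λx. 5) :: AP], D=∅>
t=2: <S=∅, E=∅, C=[6 :: (λv. 5) :: AP :: (λx. 5) :: AP], D=∅>
t=3: <S=[6], E=∅, C=[(λv. 5) :: AP :: (λx. 5) :: AP], D=∅>
t=4: <S=[clo(λv. 5, ∅) :: 6], E=∅, C=[AP :: (λx. 5) :: AP], D=∅>
t=5: <S=∅, E={v↦6}, C=[5], D=[(∅, ∅, [(λx. 5) :: AP])]>
t=6: <S=[5], E={v↦6}, C=∅, D=[(∅, ∅, [(λx. 5) :: AP])]>
t=7: <S=[5], E=∅, C=[(λx. 5) :: AP], D=∅>
t=8: <S=[clo(λx. 5, ∅) :: 5], E=∅, C=[AP], D=∅>
t=9: <S=∅, E={x↦5}, C=[5], D=[(∅, ∅, ∅)]>
t=10: <S=[5], E={x↦5}, C=∅, D=[(∅, ∅, ∅)]>
t=11: <S=[5], E=∅, C=∅, D=∅>
→ final value 5

Answer: 5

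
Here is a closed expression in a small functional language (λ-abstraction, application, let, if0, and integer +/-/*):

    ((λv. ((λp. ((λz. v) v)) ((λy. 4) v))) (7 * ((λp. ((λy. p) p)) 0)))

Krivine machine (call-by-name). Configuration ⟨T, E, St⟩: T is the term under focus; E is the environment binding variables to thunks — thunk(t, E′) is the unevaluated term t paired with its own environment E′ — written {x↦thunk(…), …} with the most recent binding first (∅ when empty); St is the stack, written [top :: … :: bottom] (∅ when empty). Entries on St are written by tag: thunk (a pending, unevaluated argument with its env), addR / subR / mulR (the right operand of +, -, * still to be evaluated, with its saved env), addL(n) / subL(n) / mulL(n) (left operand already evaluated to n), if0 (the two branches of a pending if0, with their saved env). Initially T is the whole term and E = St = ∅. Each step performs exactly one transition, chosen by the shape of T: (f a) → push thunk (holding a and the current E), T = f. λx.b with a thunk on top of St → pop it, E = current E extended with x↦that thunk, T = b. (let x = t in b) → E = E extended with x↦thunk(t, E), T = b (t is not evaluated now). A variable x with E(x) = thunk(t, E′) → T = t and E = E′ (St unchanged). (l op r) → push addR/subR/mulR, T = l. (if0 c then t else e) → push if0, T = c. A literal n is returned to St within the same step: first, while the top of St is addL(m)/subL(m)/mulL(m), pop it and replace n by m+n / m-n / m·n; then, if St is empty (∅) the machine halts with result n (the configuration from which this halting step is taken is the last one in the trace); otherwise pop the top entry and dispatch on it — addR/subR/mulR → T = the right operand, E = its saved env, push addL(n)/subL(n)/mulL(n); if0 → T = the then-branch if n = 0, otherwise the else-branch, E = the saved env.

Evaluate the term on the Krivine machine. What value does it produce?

t=0: [T=((λv. ((λp. ((λz. v) v)) ((λy. 4) v))) (7 * ((λp. ((λy. p) p)) 0))) | E=∅ | St=∅]
t=1: [T=(λv. ((λp. ((λz. v) v)) ((λy. 4) v))) | E=∅ | St=[thunk]]
t=2: [T=((λp. ((λz. v) v)) ((λy. 4) v)) | E={v↦thunk((7 * ((λp. ((λy. p) p)) 0)), ∅)} | St=∅]
t=3: [T=(λp. ((λz. v) v)) | E={v↦thunk((7 * ((λp. ((λy. p) p)) 0)), ∅)} | St=[thunk]]
t=4: [T=((λz. v) v) | E={p↦thunk(((λy. 4) v), {v↦thunk((7 * ((λp. ((λy. p) p)) 0)), ∅)}), v↦thunk((7 * ((λp. ((λy. p) p)) 0)), ∅)} | St=∅]
t=5: [T=(λz. v) | E={p↦thunk(((λy. 4) v), {v↦thunk((7 * ((λp. ((λy. p) p)) 0)), ∅)}), v↦thunk((7 * ((λp. ((λy. p) p)) 0)), ∅)} | St=[thunk]]
t=6: [T=v | E={z↦thunk(v, {p↦thunk(((λy. 4) v), {v↦thunk((7 * ((λp. ((λy. p) p)) 0)), ∅)}), v↦thunk((7 * ((λp. ((λy. p) p)) 0)), ∅)}), p↦thunk(((λy. 4) v), {v↦thunk((7 * ((λp. ((λy. p) p)) 0)), ∅)}), v↦thunk((7 * ((λp. ((λy. p) p)) 0)), ∅)} | St=∅]
t=7: [T=(7 * ((λp. ((λy. p) p)) 0)) | E=∅ | St=∅]
t=8: [T=7 | E=∅ | St=[mulR]]
t=9: [T=((λp. ((λy. p) p)) 0) | E=∅ | St=[mulL(7)]]
t=10: [T=(λp. ((λy. p) p)) | E=∅ | St=[thunk :: mulL(7)]]
t=11: [T=((λy. p) p) | E={p↦thunk(0, ∅)} | St=[mulL(7)]]
t=12: [T=(λy. p) | E={p↦thunk(0, ∅)} | St=[thunk :: mulL(7)]]
t=13: [T=p | E={y↦thunk(p, {p↦thunk(0, ∅)}), p↦thunk(0, ∅)} | St=[mulL(7)]]
t=14: [T=0 | E=∅ | St=[mulL(7)]]
→ final value 0

Answer: 0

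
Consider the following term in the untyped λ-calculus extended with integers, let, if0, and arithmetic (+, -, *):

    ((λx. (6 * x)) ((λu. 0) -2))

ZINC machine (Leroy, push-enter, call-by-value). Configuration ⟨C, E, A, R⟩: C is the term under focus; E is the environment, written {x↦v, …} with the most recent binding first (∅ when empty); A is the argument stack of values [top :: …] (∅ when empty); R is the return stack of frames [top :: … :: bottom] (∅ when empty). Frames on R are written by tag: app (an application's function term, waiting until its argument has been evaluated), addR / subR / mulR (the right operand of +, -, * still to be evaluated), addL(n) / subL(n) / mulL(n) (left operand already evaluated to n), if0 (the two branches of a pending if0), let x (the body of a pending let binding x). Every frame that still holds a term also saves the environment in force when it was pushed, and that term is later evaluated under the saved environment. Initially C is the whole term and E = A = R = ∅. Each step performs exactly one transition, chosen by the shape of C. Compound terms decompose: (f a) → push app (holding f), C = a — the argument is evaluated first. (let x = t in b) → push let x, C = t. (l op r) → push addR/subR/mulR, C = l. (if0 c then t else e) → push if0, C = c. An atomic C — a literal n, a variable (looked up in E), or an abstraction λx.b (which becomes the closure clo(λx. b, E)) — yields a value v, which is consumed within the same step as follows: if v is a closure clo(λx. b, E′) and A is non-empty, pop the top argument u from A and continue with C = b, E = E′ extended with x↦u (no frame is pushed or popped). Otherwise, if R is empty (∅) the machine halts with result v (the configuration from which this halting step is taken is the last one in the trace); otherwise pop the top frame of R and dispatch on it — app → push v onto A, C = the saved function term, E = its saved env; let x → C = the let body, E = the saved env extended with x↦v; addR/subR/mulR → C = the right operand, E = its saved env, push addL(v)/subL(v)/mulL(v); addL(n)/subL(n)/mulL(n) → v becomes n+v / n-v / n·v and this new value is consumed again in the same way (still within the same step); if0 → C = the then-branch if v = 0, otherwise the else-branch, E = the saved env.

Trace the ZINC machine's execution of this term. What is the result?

Answer: 0

Execution trace:
t=0: ⟨C=((λx. (6 * x)) ((λu. 0) -2)); E=∅; A=∅; R=∅⟩
t=1: ⟨C=((λu. 0) -2); E=∅; A=∅; R=[app]⟩
t=2: ⟨C=-2; E=∅; A=∅; R=[app :: app]⟩
t=3: ⟨C=(λu. 0); E=∅; A=[-2]; R=[app]⟩
t=4: ⟨C=0; E={u↦-2}; A=∅; R=[app]⟩
t=5: ⟨C=(λx. (6 * x)); E=∅; A=[0]; R=∅⟩
t=6: ⟨C=(6 * x); E={x↦0}; A=∅; R=∅⟩
t=7: ⟨C=6; E={x↦0}; A=∅; R=[mulR]⟩
t=8: ⟨C=x; E={x↦0}; A=∅; R=[mulL(6)]⟩
→ final value 0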